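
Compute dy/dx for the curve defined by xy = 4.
Differentiate both sides with respect to x, treating y as y(x). By the chain rule, any term containing y contributes a factor of y' = dy/dx when we differentiate it.

Move every term to one side and write the relation as F(x, y) = 0. Term by term,
  d/dx[xy] = x·y' + y
  d/dx[-4] = 0

The pieces without y' make up ∂F/∂x and the coefficient of y' is ∂F/∂y:
  ∂F/∂x = y,
  ∂F/∂y = x.

Since d/dx[F] = ∂F/∂x + (∂F/∂y)·y' = 0, solve for y':
  (∂F/∂y)·y' = -∂F/∂x
  dy/dx = -(∂F/∂x)/(∂F/∂y) = -(y)/(x) = -y/x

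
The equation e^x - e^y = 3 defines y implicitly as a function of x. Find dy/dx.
Apply d/dx to both sides, remembering that y depends on x. Each occurrence of y therefore brings in a y' = dy/dx via the chain rule.

With F(x, y) equal to the left-hand side minus the right, differentiate F term by term:
  d/dx[e^(x)] = e^(x)
  d/dx[-e^(y)] = -y'·e^(y)
  d/dx[-3] = 0
Adding these up, d/dx[F] = 0 becomes
  (e^(x)) + (-e^(y))·y' = 0,
so isolating y',
  dy/dx = -(e^(x))/(-e^(y)) = e^(x - y)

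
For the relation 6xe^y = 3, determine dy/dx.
Apply d/dx to both sides, remembering that y depends on x. Each occurrence of y therefore brings in a y' = dy/dx via the chain rule.

With F(x, y) equal to the left-hand side minus the right, differentiate F term by term:
  d/dx[6x·e^(y)] = 6x·y'·e^(y) + 6e^(y)
  d/dx[-3] = 0
Adding these up, d/dx[F] = 0 becomes
  (6e^(y)) + (6x·e^(y))·y' = 0,
so isolating y',
  dy/dx = -(6e^(y))/(6x·e^(y)) = -1/x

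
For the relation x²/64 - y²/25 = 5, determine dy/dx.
Take d/dx of both sides. Since y is implicitly a function of x, the chain rule attaches a y' = dy/dx factor whenever we differentiate through y.

Set F(x, y) = (left side) − (right side), so the curve is F = 0. Differentiating each term of F:
  d/dx[x^2/64] = x/32
  d/dx[-y^2/25] = -2y·y'/25
  d/dx[-5] = 0

Collecting, the y'-free part is the partial derivative in x and the y' coefficient is the partial derivative in y:
  ∂F/∂x = x/32
  ∂F/∂y = -2y/25

so d/dx[F(x, y(x))] = ∂F/∂x + (∂F/∂y)·y' = 0. Rearranging,
  dy/dx = -(∂F/∂x)/(∂F/∂y) = -(x/32)/(-2y/25) = 25x/(64y)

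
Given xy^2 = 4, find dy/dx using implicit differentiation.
Differentiate the relation implicitly: treat y = y(x) and apply the chain rule, so every y-derivative picks up a y' = dy/dx factor.

With everything moved to the left-hand side, differentiate term by term:
  d/dx[xy^2] = 2xy·y' + y^2
  d/dx[-4] = 0

Separating the contributions that come from x directly and those that come through y:
  without y':      y^2
  multiplying y':  2xy

so (y^2) + (2xy)·y' = 0, and therefore
  dy/dx = -(y^2)/(2xy) = -y/(2x)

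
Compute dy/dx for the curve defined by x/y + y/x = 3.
Take d/dx of both sides. Since y is implicitly a function of x, the chain rule attaches a y' = dy/dx factor whenever we differentiate through y.

Set F(x, y) = (left side) − (right side), so the curve is F = 0. Differentiating each term of F:
  d/dx[x/y] = -x·y'/y^2 + 1/y
  d/dx[y/x] = y'/x - y/x^2
  d/dx[-3] = 0

Collecting, the y'-free part is the partial derivative in x and the y' coefficient is the partial derivative in y:
  ∂F/∂x = 1/y - y/x^2
  ∂F/∂y = -x/y^2 + 1/x

so d/dx[F(x, y(x))] = ∂F/∂x + (∂F/∂y)·y' = 0. Rearranging,
  dy/dx = -(∂F/∂x)/(∂F/∂y) = -(1/y - y/x^2)/(-x/y^2 + 1/x)
        = -((x - y)(x + y)/(x^2y))/(-(x - y)(x + y)/(xy^2)) = y/x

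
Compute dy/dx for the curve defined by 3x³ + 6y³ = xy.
Take d/dx of both sides. Since y is implicitly a function of x, the chain rule attaches a y' = dy/dx factor whenever we differentiate through y.

Set F(x, y) = (left side) − (right side), so the curve is F = 0. Differentiating each term of F:
  d/dx[3x^3] = 9x^2
  d/dx[-xy] = -x·y' - y
  d/dx[6y^3] = 18y^2·y'

Collecting, the y'-free part is the partial derivative in x and the y' coefficient is the partial derivative in y:
  ∂F/∂x = 9x^2 - y
  ∂F/∂y = -x + 18y^2

so d/dx[F(x, y(x))] = ∂F/∂x + (∂F/∂y)·y' = 0. Rearranging,
  dy/dx = -(∂F/∂x)/(∂F/∂y) = -(9x^2 - y)/(-x + 18y^2) = (9x^2 - y)/(x - 18y^2)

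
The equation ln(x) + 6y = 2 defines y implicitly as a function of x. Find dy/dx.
Differentiate both sides with respect to x, treating y as y(x). By the chain rule, any term containing y contributes a factor of y' = dy/dx when we differentiate it.

Move every term to one side and write the relation as F(x, y) = 0. Term by term,
  d/dx[6y] = 6·y'
  d/dx[ln(x)] = 1/x
  d/dx[-2] = 0

The pieces without y' make up ∂F/∂x and the coefficient of y' is ∂F/∂y:
  ∂F/∂x = 1/x,
  ∂F/∂y = 6.

Since d/dx[F] = ∂F/∂x + (∂F/∂y)·y' = 0, solve for y':
  (∂F/∂y)·y' = -∂F/∂x
  dy/dx = -(∂F/∂x)/(∂F/∂y) = -(1/x)/(6) = -1/(6x)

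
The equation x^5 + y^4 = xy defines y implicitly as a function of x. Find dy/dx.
Take d/dx of both sides. Since y is implicitly a function of x, the chain rule attaches a y' = dy/dx factor whenever we differentiate through y.

Set F(x, y) = (left side) − (right side), so the curve is F = 0. Differentiating each term of F:
  d/dx[x^5] = 5x^4
  d/dx[-xy] = -x·y' - y
  d/dx[y^4] = 4y^3·y'

Collecting, the y'-free part is the partial derivative in x and the y' coefficient is the partial derivative in y:
  ∂F/∂x = 5x^4 - y
  ∂F/∂y = -x + 4y^3

so d/dx[F(x, y(x))] = ∂F/∂x + (∂F/∂y)·y' = 0. Rearranging,
  dy/dx = -(∂F/∂x)/(∂F/∂y) = -(5x^4 - y)/(-x + 4y^3) = (5x^4 - y)/(x - 4y^3)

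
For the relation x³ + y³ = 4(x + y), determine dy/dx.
Apply d/dx to both sides, remembering that y depends on x. Each occurrence of y therefore brings in a y' = dy/dx via the chain rule.

With F(x, y) equal to the left-hand side minus the right, differentiate F term by term:
  d/dx[x^3] = 3x^2
  d/dx[-4x] = -4
  d/dx[y^3] = 3y^2·y'
  d/dx[-4y] = -4·y'
Adding these up, d/dx[F] = 0 becomes
  (3x^2 - 4) + (3y^2 - 4)·y' = 0,
so isolating y',
  dy/dx = -(3x^2 - 4)/(3y^2 - 4) = (4 - 3x^2)/(3y^2 - 4)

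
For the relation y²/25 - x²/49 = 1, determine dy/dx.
Take d/dx of both sides. Since y is implicitly a function of x, the chain rule attaches a y' = dy/dx factor whenever we differentiate through y.

Set F(x, y) = (left side) − (right side), so the curve is F = 0. Differentiating each term of F:
  d/dx[-x^2/49] = -2x/49
  d/dx[y^2/25] = 2y·y'/25
  d/dx[-1] = 0

Collecting, the y'-free part is the partial derivative in x and the y' coefficient is the partial derivative in y:
  ∂F/∂x = -2x/49
  ∂F/∂y = 2y/25

so d/dx[F(x, y(x))] = ∂F/∂x + (∂F/∂y)·y' = 0. Rearranging,
  dy/dx = -(∂F/∂x)/(∂F/∂y) = -(-2x/49)/(2y/25) = 25x/(49y)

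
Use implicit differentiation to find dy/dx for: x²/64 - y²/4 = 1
Differentiate the relation implicitly: treat y = y(x) and apply the chain rule, so every y-derivative picks up a y' = dy/dx factor.

With everything moved to the left-hand side, differentiate term by term:
  d/dx[x^2/64] = x/32
  d/dx[-y^2/4] = -y·y'/2
  d/dx[-1] = 0

Separating the contributions that come from x directly and those that come through y:
  without y':      x/32
  multiplying y':  -y/2

so (x/32) + (-y/2)·y' = 0, and therefore
  dy/dx = -(x/32)/(-y/2) = x/(16y)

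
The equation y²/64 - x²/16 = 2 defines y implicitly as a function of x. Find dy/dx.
Differentiate both sides with respect to x, treating y as y(x). By the chain rule, any term containing y contributes a factor of y' = dy/dx when we differentiate it.

Move every term to one side and write the relation as F(x, y) = 0. Term by term,
  d/dx[-x^2/16] = -x/8
  d/dx[y^2/64] = y·y'/32
  d/dx[-2] = 0

The pieces without y' make up ∂F/∂x and the coefficient of y' is ∂F/∂y:
  ∂F/∂x = -x/8,
  ∂F/∂y = y/32.

Since d/dx[F] = ∂F/∂x + (∂F/∂y)·y' = 0, solve for y':
  (∂F/∂y)·y' = -∂F/∂x
  dy/dx = -(∂F/∂x)/(∂F/∂y) = -(-x/8)/(y/32) = 4x/y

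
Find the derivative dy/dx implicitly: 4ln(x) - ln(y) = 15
Take d/dx of both sides. Since y is implicitly a function of x, the chain rule attaches a y' = dy/dx factor whenever we differentiate through y.

Set F(x, y) = (left side) − (right side), so the curve is F = 0. Differentiating each term of F:
  d/dx[4ln(x)] = 4/x
  d/dx[-ln(y)] = -y'/y
  d/dx[-15] = 0

Collecting, the y'-free part is the partial derivative in x and the y' coefficient is the partial derivative in y:
  ∂F/∂x = 4/x
  ∂F/∂y = -1/y

so d/dx[F(x, y(x))] = ∂F/∂x + (∂F/∂y)·y' = 0. Rearranging,
  dy/dx = -(∂F/∂x)/(∂F/∂y) = -(4/x)/(-1/y) = 4y/x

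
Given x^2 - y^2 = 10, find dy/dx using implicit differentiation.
Apply d/dx to both sides, remembering that y depends on x. Each occurrence of y therefore brings in a y' = dy/dx via the chain rule.

With F(x, y) equal to the left-hand side minus the right, differentiate F term by term:
  d/dx[x^2] = 2x
  d/dx[-y^2] = -2y·y'
  d/dx[-10] = 0
Adding these up, d/dx[F] = 0 becomes
  (2x) + (-2y)·y' = 0,
so isolating y',
  dy/dx = -(2x)/(-2y) = x/y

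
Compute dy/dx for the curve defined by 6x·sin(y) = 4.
Differentiate the relation implicitly: treat y = y(x) and apply the chain rule, so every y-derivative picks up a y' = dy/dx factor.

With everything moved to the left-hand side, differentiate term by term:
  d/dx[6x·sin(y)] = 6x·y'·cos(y) + 6sin(y)
  d/dx[-4] = 0

Separating the contributions that come from x directly and those that come through y:
  without y':      6sin(y)
  multiplying y':  6x·cos(y)

so (6sin(y)) + (6x·cos(y))·y' = 0, and therefore
  dy/dx = -(6sin(y))/(6x·cos(y)) = -tan(y)/x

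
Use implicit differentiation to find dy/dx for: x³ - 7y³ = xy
Take d/dx of both sides. Since y is implicitly a function of x, the chain rule attaches a y' = dy/dx factor whenever we differentiate through y.

Set F(x, y) = (left side) − (right side), so the curve is F = 0. Differentiating each term of F:
  d/dx[x^3] = 3x^2
  d/dx[-xy] = -x·y' - y
  d/dx[-7y^3] = -21y^2·y'

Collecting, the y'-free part is the partial derivative in x and the y' coefficient is the partial derivative in y:
  ∂F/∂x = 3x^2 - y
  ∂F/∂y = -x - 21y^2

so d/dx[F(x, y(x))] = ∂F/∂x + (∂F/∂y)·y' = 0. Rearranging,
  dy/dx = -(∂F/∂x)/(∂F/∂y) = -(3x^2 - y)/(-x - 21y^2) = (3x^2 - y)/(x + 21y^2)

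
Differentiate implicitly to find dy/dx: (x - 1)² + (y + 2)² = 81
Differentiate both sides with respect to x, treating y as y(x). By the chain rule, any term containing y contributes a factor of y' = dy/dx when we differentiate it.

Move every term to one side and write the relation as F(x, y) = 0. Term by term,
  d/dx[(x - 1)^2] = 2x - 2
  d/dx[(y + 2)^2] = 2·y'(y + 2)
  d/dx[-81] = 0

The pieces without y' make up ∂F/∂x and the coefficient of y' is ∂F/∂y:
  ∂F/∂x = 2x - 2,
  ∂F/∂y = 2y + 4.

Since d/dx[F] = ∂F/∂x + (∂F/∂y)·y' = 0, solve for y':
  (∂F/∂y)·y' = -∂F/∂x
  dy/dx = -(∂F/∂x)/(∂F/∂y) = -(2x - 2)/(2y + 4) = (1 - x)/(y + 2)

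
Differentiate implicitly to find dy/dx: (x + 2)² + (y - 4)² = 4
Differentiate both sides with respect to x, treating y as y(x). By the chain rule, any term containing y contributes a factor of y' = dy/dx when we differentiate it.

Move every term to one side and write the relation as F(x, y) = 0. Term by term,
  d/dx[(x + 2)^2] = 2x + 4
  d/dx[(y - 4)^2] = 2·y'(y - 4)
  d/dx[-4] = 0

The pieces without y' make up ∂F/∂x and the coefficient of y' is ∂F/∂y:
  ∂F/∂x = 2x + 4,
  ∂F/∂y = 2y - 8.

Since d/dx[F] = ∂F/∂x + (∂F/∂y)·y' = 0, solve for y':
  (∂F/∂y)·y' = -∂F/∂x
  dy/dx = -(∂F/∂x)/(∂F/∂y) = -(2x + 4)/(2y - 8) = (-x - 2)/(y - 4)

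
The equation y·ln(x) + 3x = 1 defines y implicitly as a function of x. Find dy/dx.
Take d/dx of both sides. Since y is implicitly a function of x, the chain rule attaches a y' = dy/dx factor whenever we differentiate through y.

Set F(x, y) = (left side) − (right side), so the curve is F = 0. Differentiating each term of F:
  d/dx[3x] = 3
  d/dx[y·ln(x)] = y'·ln(x) + y/x
  d/dx[-1] = 0

Collecting, the y'-free part is the partial derivative in x and the y' coefficient is the partial derivative in y:
  ∂F/∂x = 3 + y/x
  ∂F/∂y = ln(x)

so d/dx[F(x, y(x))] = ∂F/∂x + (∂F/∂y)·y' = 0. Rearranging,
  dy/dx = -(∂F/∂x)/(∂F/∂y) = -(3 + y/x)/(ln(x))
        = -((3x + y)/x)/(ln(x)) = (-3x - y)/(x·ln(x))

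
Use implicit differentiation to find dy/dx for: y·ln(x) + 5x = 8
Differentiate the relation implicitly: treat y = y(x) and apply the chain rule, so every y-derivative picks up a y' = dy/dx factor.

With everything moved to the left-hand side, differentiate term by term:
  d/dx[5x] = 5
  d/dx[y·ln(x)] = y'·ln(x) + y/x
  d/dx[-8] = 0

Separating the contributions that come from x directly and those that come through y:
  without y':      5 + y/x
  multiplying y':  ln(x)

so (5 + y/x) + (ln(x))·y' = 0, and therefore
  dy/dx = -(5 + y/x)/(ln(x))
        = -((5x + y)/x)/(ln(x)) = (-5x - y)/(x·ln(x))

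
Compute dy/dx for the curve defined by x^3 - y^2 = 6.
Differentiate both sides with respect to x, treating y as y(x). By the chain rule, any term containing y contributes a factor of y' = dy/dx when we differentiate it.

Move every term to one side and write the relation as F(x, y) = 0. Term by term,
  d/dx[x^3] = 3x^2
  d/dx[-y^2] = -2y·y'
  d/dx[-6] = 0

The pieces without y' make up ∂F/∂x and the coefficient of y' is ∂F/∂y:
  ∂F/∂x = 3x^2,
  ∂F/∂y = -2y.

Since d/dx[F] = ∂F/∂x + (∂F/∂y)·y' = 0, solve for y':
  (∂F/∂y)·y' = -∂F/∂x
  dy/dx = -(∂F/∂x)/(∂F/∂y) = -(3x^2)/(-2y) = 3x^2/(2y)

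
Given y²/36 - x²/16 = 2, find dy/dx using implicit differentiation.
Differentiate both sides with respect to x, treating y as y(x). By the chain rule, any term containing y contributes a factor of y' = dy/dx when we differentiate it.

Move every term to one side and write the relation as F(x, y) = 0. Term by term,
  d/dx[-x^2/16] = -x/8
  d/dx[y^2/36] = y·y'/18
  d/dx[-2] = 0

The pieces without y' make up ∂F/∂x and the coefficient of y' is ∂F/∂y:
  ∂F/∂x = -x/8,
  ∂F/∂y = y/18.

Since d/dx[F] = ∂F/∂x + (∂F/∂y)·y' = 0, solve for y':
  (∂F/∂y)·y' = -∂F/∂x
  dy/dx = -(∂F/∂x)/(∂F/∂y) = -(-x/8)/(y/18) = 9x/(4y)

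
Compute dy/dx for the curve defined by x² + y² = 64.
Apply d/dx to both sides, remembering that y depends on x. Each occurrence of y therefore brings in a y' = dy/dx via the chain rule.

With F(x, y) equal to the left-hand side minus the right, differentiate F term by term:
  d/dx[x^2] = 2x
  d/dx[y^2] = 2y·y'
  d/dx[-64] = 0
Adding these up, d/dx[F] = 0 becomes
  (2x) + (2y)·y' = 0,
so isolating y',
  dy/dx = -(2x)/(2y) = -x/y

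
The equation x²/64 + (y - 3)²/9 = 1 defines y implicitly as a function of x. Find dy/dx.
Apply d/dx to both sides, remembering that y depends on x. Each occurrence of y therefore brings in a y' = dy/dx via the chain rule.

With F(x, y) equal to the left-hand side minus the right, differentiate F term by term:
  d/dx[x^2/64] = x/32
  d/dx[(y - 3)^2/9] = 2·y'(y - 3)/9
  d/dx[-1] = 0
Adding these up, d/dx[F] = 0 becomes
  (x/32) + (2y/9 - 2/3)·y' = 0,
so isolating y',
  dy/dx = -(x/32)/(2y/9 - 2/3)
        = -(x/32)/(2(y - 3)/9) = -9x/(64y - 192)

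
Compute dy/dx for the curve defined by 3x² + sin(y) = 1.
Differentiate the relation implicitly: treat y = y(x) and apply the chain rule, so every y-derivative picks up a y' = dy/dx factor.

With everything moved to the left-hand side, differentiate term by term:
  d/dx[3x^2] = 6x
  d/dx[sin(y)] = y'·cos(y)
  d/dx[-1] = 0

Separating the contributions that come from x directly and those that come through y:
  without y':      6x
  multiplying y':  cos(y)

so (6x) + (cos(y))·y' = 0, and therefore
  dy/dx = -(6x)/(cos(y)) = -6x/cos(y)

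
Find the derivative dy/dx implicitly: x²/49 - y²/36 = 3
Take d/dx of both sides. Since y is implicitly a function of x, the chain rule attaches a y' = dy/dx factor whenever we differentiate through y.

Set F(x, y) = (left side) − (right side), so the curve is F = 0. Differentiating each term of F:
  d/dx[x^2/49] = 2x/49
  d/dx[-y^2/36] = -y·y'/18
  d/dx[-3] = 0

Collecting, the y'-free part is the partial derivative in x and the y' coefficient is the partial derivative in y:
  ∂F/∂x = 2x/49
  ∂F/∂y = -y/18

so d/dx[F(x, y(x))] = ∂F/∂x + (∂F/∂y)·y' = 0. Rearranging,
  dy/dx = -(∂F/∂x)/(∂F/∂y) = -(2x/49)/(-y/18) = 36x/(49y)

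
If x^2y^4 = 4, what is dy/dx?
Take d/dx of both sides. Since y is implicitly a function of x, the chain rule attaches a y' = dy/dx factor whenever we differentiate through y.

Set F(x, y) = (left side) − (right side), so the curve is F = 0. Differentiating each term of F:
  d/dx[x^2y^4] = 4x^2y^3·y' + 2xy^4
  d/dx[-4] = 0

Collecting, the y'-free part is the partial derivative in x and the y' coefficient is the partial derivative in y:
  ∂F/∂x = 2xy^4
  ∂F/∂y = 4x^2y^3

so d/dx[F(x, y(x))] = ∂F/∂x + (∂F/∂y)·y' = 0. Rearranging,
  dy/dx = -(∂F/∂x)/(∂F/∂y) = -(2xy^4)/(4x^2y^3) = -y/(2x)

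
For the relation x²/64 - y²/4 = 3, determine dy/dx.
Take d/dx of both sides. Since y is implicitly a function of x, the chain rule attaches a y' = dy/dx factor whenever we differentiate through y.

Set F(x, y) = (left side) − (right side), so the curve is F = 0. Differentiating each term of F:
  d/dx[x^2/64] = x/32
  d/dx[-y^2/4] = -y·y'/2
  d/dx[-3] = 0

Collecting, the y'-free part is the partial derivative in x and the y' coefficient is the partial derivative in y:
  ∂F/∂x = x/32
  ∂F/∂y = -y/2

so d/dx[F(x, y(x))] = ∂F/∂x + (∂F/∂y)·y' = 0. Rearranging,
  dy/dx = -(∂F/∂x)/(∂F/∂y) = -(x/32)/(-y/2) = x/(16y)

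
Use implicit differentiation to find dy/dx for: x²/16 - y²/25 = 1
Take d/dx of both sides. Since y is implicitly a function of x, the chain rule attaches a y' = dy/dx factor whenever we differentiate through y.

Set F(x, y) = (left side) − (right side), so the curve is F = 0. Differentiating each term of F:
  d/dx[x^2/16] = x/8
  d/dx[-y^2/25] = -2y·y'/25
  d/dx[-1] = 0

Collecting, the y'-free part is the partial derivative in x and the y' coefficient is the partial derivative in y:
  ∂F/∂x = x/8
  ∂F/∂y = -2y/25

so d/dx[F(x, y(x))] = ∂F/∂x + (∂F/∂y)·y' = 0. Rearranging,
  dy/dx = -(∂F/∂x)/(∂F/∂y) = -(x/8)/(-2y/25) = 25x/(16y)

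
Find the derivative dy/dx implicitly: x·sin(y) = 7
Take d/dx of both sides. Since y is implicitly a function of x, the chain rule attaches a y' = dy/dx factor whenever we differentiate through y.

Set F(x, y) = (left side) − (right side), so the curve is F = 0. Differentiating each term of F:
  d/dx[x·sin(y)] = x·y'·cos(y) + sin(y)
  d/dx[-7] = 0

Collecting, the y'-free part is the partial derivative in x and the y' coefficient is the partial derivative in y:
  ∂F/∂x = sin(y)
  ∂F/∂y = x·cos(y)

so d/dx[F(x, y(x))] = ∂F/∂x + (∂F/∂y)·y' = 0. Rearranging,
  dy/dx = -(∂F/∂x)/(∂F/∂y) = -(sin(y))/(x·cos(y)) = -tan(y)/x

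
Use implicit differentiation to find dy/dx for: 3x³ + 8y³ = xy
Apply d/dx to both sides, remembering that y depends on x. Each occurrence of y therefore brings in a y' = dy/dx via the chain rule.

With F(x, y) equal to the left-hand side minus the right, differentiate F term by term:
  d/dx[3x^3] = 9x^2
  d/dx[-xy] = -x·y' - y
  d/dx[8y^3] = 24y^2·y'
Adding these up, d/dx[F] = 0 becomes
  (9x^2 - y) + (-x + 24y^2)·y' = 0,
so isolating y',
  dy/dx = -(9x^2 - y)/(-x + 24y^2) = (9x^2 - y)/(x - 24y^2)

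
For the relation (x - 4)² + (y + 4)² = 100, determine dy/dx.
Differentiate the relation implicitly: treat y = y(x) and apply the chain rule, so every y-derivative picks up a y' = dy/dx factor.

With everything moved to the left-hand side, differentiate term by term:
  d/dx[(x - 4)^2] = 2x - 8
  d/dx[(y + 4)^2] = 2·y'(y + 4)
  d/dx[-100] = 0

Separating the contributions that come from x directly and those that come through y:
  without y':      2x - 8
  multiplying y':  2y + 8

so (2x - 8) + (2y + 8)·y' = 0, and therefore
  dy/dx = -(2x - 8)/(2y + 8) = (4 - x)/(y + 4)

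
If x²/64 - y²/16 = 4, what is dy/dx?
Differentiate the relation implicitly: treat y = y(x) and apply the chain rule, so every y-derivative picks up a y' = dy/dx factor.

With everything moved to the left-hand side, differentiate term by term:
  d/dx[x^2/64] = x/32
  d/dx[-y^2/16] = -y·y'/8
  d/dx[-4] = 0

Separating the contributions that come from x directly and those that come through y:
  without y':      x/32
  multiplying y':  -y/8

so (x/32) + (-y/8)·y' = 0, and therefore
  dy/dx = -(x/32)/(-y/8) = x/(4y)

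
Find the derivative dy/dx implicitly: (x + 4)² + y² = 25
Differentiate both sides with respect to x, treating y as y(x). By the chain rule, any term containing y contributes a factor of y' = dy/dx when we differentiate it.

Move every term to one side and write the relation as F(x, y) = 0. Term by term,
  d/dx[y^2] = 2y·y'
  d/dx[(x + 4)^2] = 2x + 8
  d/dx[-25] = 0

The pieces without y' make up ∂F/∂x and the coefficient of y' is ∂F/∂y:
  ∂F/∂x = 2x + 8,
  ∂F/∂y = 2y.

Since d/dx[F] = ∂F/∂x + (∂F/∂y)·y' = 0, solve for y':
  (∂F/∂y)·y' = -∂F/∂x
  dy/dx = -(∂F/∂x)/(∂F/∂y) = -(2x + 8)/(2y) = (-x - 4)/y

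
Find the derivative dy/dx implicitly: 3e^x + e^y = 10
Apply d/dx to both sides, remembering that y depends on x. Each occurrence of y therefore brings in a y' = dy/dx via the chain rule.

With F(x, y) equal to the left-hand side minus the right, differentiate F term by term:
  d/dx[3e^(x)] = 3e^(x)
  d/dx[e^(y)] = y'·e^(y)
  d/dx[-10] = 0
Adding these up, d/dx[F] = 0 becomes
  (3e^(x)) + (e^(y))·y' = 0,
so isolating y',
  dy/dx = -(3e^(x))/(e^(y)) = -3e^(x - y)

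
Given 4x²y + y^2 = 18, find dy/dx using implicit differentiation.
Take d/dx of both sides. Since y is implicitly a function of x, the chain rule attaches a y' = dy/dx factor whenever we differentiate through y.

Set F(x, y) = (left side) − (right side), so the curve is F = 0. Differentiating each term of F:
  d/dx[4x^2y] = 4x^2·y' + 8xy
  d/dx[y^2] = 2y·y'
  d/dx[-18] = 0

Collecting, the y'-free part is the partial derivative in x and the y' coefficient is the partial derivative in y:
  ∂F/∂x = 8xy
  ∂F/∂y = 4x^2 + 2y

so d/dx[F(x, y(x))] = ∂F/∂x + (∂F/∂y)·y' = 0. Rearranging,
  dy/dx = -(∂F/∂x)/(∂F/∂y) = -(8xy)/(4x^2 + 2y) = -4xy/(2x^2 + y)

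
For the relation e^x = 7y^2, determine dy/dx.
Apply d/dx to both sides, remembering that y depends on x. Each occurrence of y therefore brings in a y' = dy/dx via the chain rule.

With F(x, y) equal to the left-hand side minus the right, differentiate F term by term:
  d/dx[-7y^2] = -14y·y'
  d/dx[e^(x)] = e^(x)
Adding these up, d/dx[F] = 0 becomes
  (e^(x)) + (-14y)·y' = 0,
so isolating y',
  dy/dx = -(e^(x))/(-14y) = e^(x)/(14y)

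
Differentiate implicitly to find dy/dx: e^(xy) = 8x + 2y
Differentiate both sides with respect to x, treating y as y(x). By the chain rule, any term containing y contributes a factor of y' = dy/dx when we differentiate it.

Move every term to one side and write the relation as F(x, y) = 0. Term by term,
  d/dx[-8x] = -8
  d/dx[-2y] = -2·y'
  d/dx[e^(xy)] = (x·y' + y)·e^(xy)

The pieces without y' make up ∂F/∂x and the coefficient of y' is ∂F/∂y:
  ∂F/∂x = y·e^(xy) - 8,
  ∂F/∂y = x·e^(xy) - 2.

Since d/dx[F] = ∂F/∂x + (∂F/∂y)·y' = 0, solve for y':
  (∂F/∂y)·y' = -∂F/∂x
  dy/dx = -(∂F/∂x)/(∂F/∂y) = -(y·e^(xy) - 8)/(x·e^(xy) - 2) = (-y·e^(xy) + 8)/(x·e^(xy) - 2)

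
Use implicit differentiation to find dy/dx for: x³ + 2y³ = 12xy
Take d/dx of both sides. Since y is implicitly a function of x, the chain rule attaches a y' = dy/dx factor whenever we differentiate through y.

Set F(x, y) = (left side) − (right side), so the curve is F = 0. Differentiating each term of F:
  d/dx[x^3] = 3x^2
  d/dx[-12xy] = -12x·y' - 12y
  d/dx[2y^3] = 6y^2·y'

Collecting, the y'-free part is the partial derivative in x and the y' coefficient is the partial derivative in y:
  ∂F/∂x = 3x^2 - 12y
  ∂F/∂y = -12x + 6y^2

so d/dx[F(x, y(x))] = ∂F/∂x + (∂F/∂y)·y' = 0. Rearranging,
  dy/dx = -(∂F/∂x)/(∂F/∂y) = -(3x^2 - 12y)/(-12x + 6y^2) = (x^2 - 4y)/(2(2x - y^2))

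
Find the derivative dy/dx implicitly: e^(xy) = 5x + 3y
Take d/dx of both sides. Since y is implicitly a function of x, the chain rule attaches a y' = dy/dx factor whenever we differentiate through y.

Set F(x, y) = (left side) − (right side), so the curve is F = 0. Differentiating each term of F:
  d/dx[-5x] = -5
  d/dx[-3y] = -3·y'
  d/dx[e^(xy)] = (x·y' + y)·e^(xy)

Collecting, the y'-free part is the partial derivative in x and the y' coefficient is the partial derivative in y:
  ∂F/∂x = y·e^(xy) - 5
  ∂F/∂y = x·e^(xy) - 3

so d/dx[F(x, y(x))] = ∂F/∂x + (∂F/∂y)·y' = 0. Rearranging,
  dy/dx = -(∂F/∂x)/(∂F/∂y) = -(y·e^(xy) - 5)/(x·e^(xy) - 3) = (-y·e^(xy) + 5)/(x·e^(xy) - 3)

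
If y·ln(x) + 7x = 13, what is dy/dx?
Apply d/dx to both sides, remembering that y depends on x. Each occurrence of y therefore brings in a y' = dy/dx via the chain rule.

With F(x, y) equal to the left-hand side minus the right, differentiate F term by term:
  d/dx[7x] = 7
  d/dx[y·ln(x)] = y'·ln(x) + y/x
  d/dx[-13] = 0
Adding these up, d/dx[F] = 0 becomes
  (7 + y/x) + (ln(x))·y' = 0,
so isolating y',
  dy/dx = -(7 + y/x)/(ln(x))
        = -((7x + y)/x)/(ln(x)) = (-7x - y)/(x·ln(x))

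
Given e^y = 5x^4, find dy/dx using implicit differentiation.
Differentiate both sides with respect to x, treating y as y(x). By the chain rule, any term containing y contributes a factor of y' = dy/dx when we differentiate it.

Move every term to one side and write the relation as F(x, y) = 0. Term by term,
  d/dx[-5x^4] = -20x^3
  d/dx[e^(y)] = y'·e^(y)

The pieces without y' make up ∂F/∂x and the coefficient of y' is ∂F/∂y:
  ∂F/∂x = -20x^3,
  ∂F/∂y = e^(y).

Since d/dx[F] = ∂F/∂x + (∂F/∂y)·y' = 0, solve for y':
  (∂F/∂y)·y' = -∂F/∂x
  dy/dx = -(∂F/∂x)/(∂F/∂y) = -(-20x^3)/(e^(y)) = 20x^3e^(-y)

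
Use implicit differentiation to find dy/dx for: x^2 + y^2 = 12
Differentiate the relation implicitly: treat y = y(x) and apply the chain rule, so every y-derivative picks up a y' = dy/dx factor.

With everything moved to the left-hand side, differentiate term by term:
  d/dx[x^2] = 2x
  d/dx[y^2] = 2y·y'
  d/dx[-12] = 0

Separating the contributions that come from x directly and those that come through y:
  without y':      2x
  multiplying y':  2y

so (2x) + (2y)·y' = 0, and therefore
  dy/dx = -(2x)/(2y) = -x/y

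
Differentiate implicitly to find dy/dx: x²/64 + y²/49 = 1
Differentiate both sides with respect to x, treating y as y(x). By the chain rule, any term containing y contributes a factor of y' = dy/dx when we differentiate it.

Move every term to one side and write the relation as F(x, y) = 0. Term by term,
  d/dx[x^2/64] = x/32
  d/dx[y^2/49] = 2y·y'/49
  d/dx[-1] = 0

The pieces without y' make up ∂F/∂x and the coefficient of y' is ∂F/∂y:
  ∂F/∂x = x/32,
  ∂F/∂y = 2y/49.

Since d/dx[F] = ∂F/∂x + (∂F/∂y)·y' = 0, solve for y':
  (∂F/∂y)·y' = -∂F/∂x
  dy/dx = -(∂F/∂x)/(∂F/∂y) = -(x/32)/(2y/49) = -49x/(64y)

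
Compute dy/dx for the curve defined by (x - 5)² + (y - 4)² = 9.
Differentiate both sides with respect to x, treating y as y(x). By the chain rule, any term containing y contributes a factor of y' = dy/dx when we differentiate it.

Move every term to one side and write the relation as F(x, y) = 0. Term by term,
  d/dx[(x - 5)^2] = 2x - 10
  d/dx[(y - 4)^2] = 2·y'(y - 4)
  d/dx[-9] = 0

The pieces without y' make up ∂F/∂x and the coefficient of y' is ∂F/∂y:
  ∂F/∂x = 2x - 10,
  ∂F/∂y = 2y - 8.

Since d/dx[F] = ∂F/∂x + (∂F/∂y)·y' = 0, solve for y':
  (∂F/∂y)·y' = -∂F/∂x
  dy/dx = -(∂F/∂x)/(∂F/∂y) = -(2x - 10)/(2y - 8) = (5 - x)/(y - 4)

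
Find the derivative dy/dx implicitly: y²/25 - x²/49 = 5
Differentiate both sides with respect to x, treating y as y(x). By the chain rule, any term containing y contributes a factor of y' = dy/dx when we differentiate it.

Move every term to one side and write the relation as F(x, y) = 0. Term by term,
  d/dx[-x^2/49] = -2x/49
  d/dx[y^2/25] = 2y·y'/25
  d/dx[-5] = 0

The pieces without y' make up ∂F/∂x and the coefficient of y' is ∂F/∂y:
  ∂F/∂x = -2x/49,
  ∂F/∂y = 2y/25.

Since d/dx[F] = ∂F/∂x + (∂F/∂y)·y' = 0, solve for y':
  (∂F/∂y)·y' = -∂F/∂x
  dy/dx = -(∂F/∂x)/(∂F/∂y) = -(-2x/49)/(2y/25) = 25x/(49y)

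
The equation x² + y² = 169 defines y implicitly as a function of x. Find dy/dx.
Apply d/dx to both sides, remembering that y depends on x. Each occurrence of y therefore brings in a y' = dy/dx via the chain rule.

With F(x, y) equal to the left-hand side minus the right, differentiate F term by term:
  d/dx[x^2] = 2x
  d/dx[y^2] = 2y·y'
  d/dx[-169] = 0
Adding these up, d/dx[F] = 0 becomes
  (2x) + (2y)·y' = 0,
so isolating y',
  dy/dx = -(2x)/(2y) = -x/y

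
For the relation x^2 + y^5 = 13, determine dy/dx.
Differentiate the relation implicitly: treat y = y(x) and apply the chain rule, so every y-derivative picks up a y' = dy/dx factor.

With everything moved to the left-hand side, differentiate term by term:
  d/dx[x^2] = 2x
  d/dx[y^5] = 5y^4·y'
  d/dx[-13] = 0

Separating the contributions that come from x directly and those that come through y:
  without y':      2x
  multiplying y':  5y^4

so (2x) + (5y^4)·y' = 0, and therefore
  dy/dx = -(2x)/(5y^4) = -2x/(5y^4)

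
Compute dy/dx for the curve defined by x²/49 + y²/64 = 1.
Differentiate the relation implicitly: treat y = y(x) and apply the chain rule, so every y-derivative picks up a y' = dy/dx factor.

With everything moved to the left-hand side, differentiate term by term:
  d/dx[x^2/49] = 2x/49
  d/dx[y^2/64] = y·y'/32
  d/dx[-1] = 0

Separating the contributions that come from x directly and those that come through y:
  without y':      2x/49
  multiplying y':  y/32

so (2x/49) + (y/32)·y' = 0, and therefore
  dy/dx = -(2x/49)/(y/32) = -64x/(49y)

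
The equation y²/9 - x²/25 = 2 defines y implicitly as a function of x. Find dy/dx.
Differentiate both sides with respect to x, treating y as y(x). By the chain rule, any term containing y contributes a factor of y' = dy/dx when we differentiate it.

Move every term to one side and write the relation as F(x, y) = 0. Term by term,
  d/dx[-x^2/25] = -2x/25
  d/dx[y^2/9] = 2y·y'/9
  d/dx[-2] = 0

The pieces without y' make up ∂F/∂x and the coefficient of y' is ∂F/∂y:
  ∂F/∂x = -2x/25,
  ∂F/∂y = 2y/9.

Since d/dx[F] = ∂F/∂x + (∂F/∂y)·y' = 0, solve for y':
  (∂F/∂y)·y' = -∂F/∂x
  dy/dx = -(∂F/∂x)/(∂F/∂y) = -(-2x/25)/(2y/9) = 9x/(25y)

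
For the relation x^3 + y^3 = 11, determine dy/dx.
Differentiate both sides with respect to x, treating y as y(x). By the chain rule, any term containing y contributes a factor of y' = dy/dx when we differentiate it.

Move every term to one side and write the relation as F(x, y) = 0. Term by term,
  d/dx[x^3] = 3x^2
  d/dx[y^3] = 3y^2·y'
  d/dx[-11] = 0

The pieces without y' make up ∂F/∂x and the coefficient of y' is ∂F/∂y:
  ∂F/∂x = 3x^2,
  ∂F/∂y = 3y^2.

Since d/dx[F] = ∂F/∂x + (∂F/∂y)·y' = 0, solve for y':
  (∂F/∂y)·y' = -∂F/∂x
  dy/dx = -(∂F/∂x)/(∂F/∂y) = -(3x^2)/(3y^2) = -x^2/y^2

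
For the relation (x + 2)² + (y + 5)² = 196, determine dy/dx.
Differentiate the relation implicitly: treat y = y(x) and apply the chain rule, so every y-derivative picks up a y' = dy/dx factor.

With everything moved to the left-hand side, differentiate term by term:
  d/dx[(x + 2)^2] = 2x + 4
  d/dx[(y + 5)^2] = 2·y'(y + 5)
  d/dx[-196] = 0

Separating the contributions that come from x directly and those that come through y:
  without y':      2x + 4
  multiplying y':  2y + 10

so (2x + 4) + (2y + 10)·y' = 0, and therefore
  dy/dx = -(2x + 4)/(2y + 10) = (-x - 2)/(y + 5)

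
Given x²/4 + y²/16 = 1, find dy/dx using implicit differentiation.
Differentiate the relation implicitly: treat y = y(x) and apply the chain rule, so every y-derivative picks up a y' = dy/dx factor.

With everything moved to the left-hand side, differentiate term by term:
  d/dx[x^2/4] = x/2
  d/dx[y^2/16] = y·y'/8
  d/dx[-1] = 0

Separating the contributions that come from x directly and those that come through y:
  without y':      x/2
  multiplying y':  y/8

so (x/2) + (y/8)·y' = 0, and therefore
  dy/dx = -(x/2)/(y/8) = -4x/y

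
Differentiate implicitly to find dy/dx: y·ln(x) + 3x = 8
Apply d/dx to both sides, remembering that y depends on x. Each occurrence of y therefore brings in a y' = dy/dx via the chain rule.

With F(x, y) equal to the left-hand side minus the right, differentiate F term by term:
  d/dx[3x] = 3
  d/dx[y·ln(x)] = y'·ln(x) + y/x
  d/dx[-8] = 0
Adding these up, d/dx[F] = 0 becomes
  (3 + y/x) + (ln(x))·y' = 0,
so isolating y',
  dy/dx = -(3 + y/x)/(ln(x))
        = -((3x + y)/x)/(ln(x)) = (-3x - y)/(x·ln(x))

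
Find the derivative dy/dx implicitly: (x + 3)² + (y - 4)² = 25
Apply d/dx to both sides, remembering that y depends on x. Each occurrence of y therefore brings in a y' = dy/dx via the chain rule.

With F(x, y) equal to the left-hand side minus the right, differentiate F term by term:
  d/dx[(x + 3)^2] = 2x + 6
  d/dx[(y - 4)^2] = 2·y'(y - 4)
  d/dx[-25] = 0
Adding these up, d/dx[F] = 0 becomes
  (2x + 6) + (2y - 8)·y' = 0,
so isolating y',
  dy/dx = -(2x + 6)/(2y - 8) = (-x - 3)/(y - 4)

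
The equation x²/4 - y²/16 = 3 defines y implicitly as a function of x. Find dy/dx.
Take d/dx of both sides. Since y is implicitly a function of x, the chain rule attaches a y' = dy/dx factor whenever we differentiate through y.

Set F(x, y) = (left side) − (right side), so the curve is F = 0. Differentiating each term of F:
  d/dx[x^2/4] = x/2
  d/dx[-y^2/16] = -y·y'/8
  d/dx[-3] = 0

Collecting, the y'-free part is the partial derivative in x and the y' coefficient is the partial derivative in y:
  ∂F/∂x = x/2
  ∂F/∂y = -y/8

so d/dx[F(x, y(x))] = ∂F/∂x + (∂F/∂y)·y' = 0. Rearranging,
  dy/dx = -(∂F/∂x)/(∂F/∂y) = -(x/2)/(-y/8) = 4x/y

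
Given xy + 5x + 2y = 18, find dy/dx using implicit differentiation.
Differentiate both sides with respect to x, treating y as y(x). By the chain rule, any term containing y contributes a factor of y' = dy/dx when we differentiate it.

Move every term to one side and write the relation as F(x, y) = 0. Term by term,
  d/dx[xy] = x·y' + y
  d/dx[5x] = 5
  d/dx[2y] = 2·y'
  d/dx[-18] = 0

The pieces without y' make up ∂F/∂x and the coefficient of y' is ∂F/∂y:
  ∂F/∂x = y + 5,
  ∂F/∂y = x + 2.

Since d/dx[F] = ∂F/∂x + (∂F/∂y)·y' = 0, solve for y':
  (∂F/∂y)·y' = -∂F/∂x
  dy/dx = -(∂F/∂x)/(∂F/∂y) = -(y + 5)/(x + 2) = (-y - 5)/(x + 2)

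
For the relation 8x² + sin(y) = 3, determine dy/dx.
Differentiate both sides with respect to x, treating y as y(x). By the chain rule, any term containing y contributes a factor of y' = dy/dx when we differentiate it.

Move every term to one side and write the relation as F(x, y) = 0. Term by term,
  d/dx[8x^2] = 16x
  d/dx[sin(y)] = y'·cos(y)
  d/dx[-3] = 0

The pieces without y' make up ∂F/∂x and the coefficient of y' is ∂F/∂y:
  ∂F/∂x = 16x,
  ∂F/∂y = cos(y).

Since d/dx[F] = ∂F/∂x + (∂F/∂y)·y' = 0, solve for y':
  (∂F/∂y)·y' = -∂F/∂x
  dy/dx = -(∂F/∂x)/(∂F/∂y) = -(16x)/(cos(y)) = -16x/cos(y)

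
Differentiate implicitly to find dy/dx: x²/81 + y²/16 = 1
Differentiate both sides with respect to x, treating y as y(x). By the chain rule, any term containing y contributes a factor of y' = dy/dx when we differentiate it.

Move every term to one side and write the relation as F(x, y) = 0. Term by term,
  d/dx[x^2/81] = 2x/81
  d/dx[y^2/16] = y·y'/8
  d/dx[-1] = 0

The pieces without y' make up ∂F/∂x and the coefficient of y' is ∂F/∂y:
  ∂F/∂x = 2x/81,
  ∂F/∂y = y/8.

Since d/dx[F] = ∂F/∂x + (∂F/∂y)·y' = 0, solve for y':
  (∂F/∂y)·y' = -∂F/∂x
  dy/dx = -(∂F/∂x)/(∂F/∂y) = -(2x/81)/(y/8) = -16x/(81y)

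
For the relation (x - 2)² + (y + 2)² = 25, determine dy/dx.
Apply d/dx to both sides, remembering that y depends on x. Each occurrence of y therefore brings in a y' = dy/dx via the chain rule.

With F(x, y) equal to the left-hand side minus the right, differentiate F term by term:
  d/dx[(x - 2)^2] = 2x - 4
  d/dx[(y + 2)^2] = 2·y'(y + 2)
  d/dx[-25] = 0
Adding these up, d/dx[F] = 0 becomes
  (2x - 4) + (2y + 4)·y' = 0,
so isolating y',
  dy/dx = -(2x - 4)/(2y + 4) = (2 - x)/(y + 2)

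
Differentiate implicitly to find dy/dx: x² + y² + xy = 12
Differentiate both sides with respect to x, treating y as y(x). By the chain rule, any term containing y contributes a factor of y' = dy/dx when we differentiate it.

Move every term to one side and write the relation as F(x, y) = 0. Term by term,
  d/dx[x^2] = 2x
  d/dx[xy] = x·y' + y
  d/dx[y^2] = 2y·y'
  d/dx[-12] = 0

The pieces without y' make up ∂F/∂x and the coefficient of y' is ∂F/∂y:
  ∂F/∂x = 2x + y,
  ∂F/∂y = x + 2y.

Since d/dx[F] = ∂F/∂x + (∂F/∂y)·y' = 0, solve for y':
  (∂F/∂y)·y' = -∂F/∂x
  dy/dx = -(∂F/∂x)/(∂F/∂y) = -(2x + y)/(x + 2y) = (-2x - y)/(x + 2y)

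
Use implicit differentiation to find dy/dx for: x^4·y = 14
Take d/dx of both sides. Since y is implicitly a function of x, the chain rule attaches a y' = dy/dx factor whenever we differentiate through y.

Set F(x, y) = (left side) − (right side), so the curve is F = 0. Differentiating each term of F:
  d/dx[x^4y] = x^4·y' + 4x^3y
  d/dx[-14] = 0

Collecting, the y'-free part is the partial derivative in x and the y' coefficient is the partial derivative in y:
  ∂F/∂x = 4x^3y
  ∂F/∂y = x^4

so d/dx[F(x, y(x))] = ∂F/∂x + (∂F/∂y)·y' = 0. Rearranging,
  dy/dx = -(∂F/∂x)/(∂F/∂y) = -(4x^3y)/(x^4) = -4y/x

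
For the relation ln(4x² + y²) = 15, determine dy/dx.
Apply d/dx to both sides, remembering that y depends on x. Each occurrence of y therefore brings in a y' = dy/dx via the chain rule.

With F(x, y) equal to the left-hand side minus the right, differentiate F term by term:
  d/dx[ln(4x^2 + y^2)] = (8x + 2y·y')/(4x^2 + y^2)
  d/dx[-15] = 0
Adding these up, d/dx[F] = 0 becomes
  (8x/(4x^2 + y^2)) + (2y/(4x^2 + y^2))·y' = 0,
so isolating y',
  dy/dx = -(8x/(4x^2 + y^2))/(2y/(4x^2 + y^2)) = -4x/y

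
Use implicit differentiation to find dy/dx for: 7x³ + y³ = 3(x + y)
Differentiate both sides with respect to x, treating y as y(x). By the chain rule, any term containing y contributes a factor of y' = dy/dx when we differentiate it.

Move every term to one side and write the relation as F(x, y) = 0. Term by term,
  d/dx[7x^3] = 21x^2
  d/dx[-3x] = -3
  d/dx[y^3] = 3y^2·y'
  d/dx[-3y] = -3·y'

The pieces without y' make up ∂F/∂x and the coefficient of y' is ∂F/∂y:
  ∂F/∂x = 21x^2 - 3,
  ∂F/∂y = 3y^2 - 3.

Since d/dx[F] = ∂F/∂x + (∂F/∂y)·y' = 0, solve for y':
  (∂F/∂y)·y' = -∂F/∂x
  dy/dx = -(∂F/∂x)/(∂F/∂y) = -(21x^2 - 3)/(3y^2 - 3) = (1 - 7x^2)/(y^2 - 1)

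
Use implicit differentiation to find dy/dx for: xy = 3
Take d/dx of both sides. Since y is implicitly a function of x, the chain rule attaches a y' = dy/dx factor whenever we differentiate through y.

Set F(x, y) = (left side) − (right side), so the curve is F = 0. Differentiating each term of F:
  d/dx[xy] = x·y' + y
  d/dx[-3] = 0

Collecting, the y'-free part is the partial derivative in x and the y' coefficient is the partial derivative in y:
  ∂F/∂x = y
  ∂F/∂y = x

so d/dx[F(x, y(x))] = ∂F/∂x + (∂F/∂y)·y' = 0. Rearranging,
  dy/dx = -(∂F/∂x)/(∂F/∂y) = -(y)/(x) = -y/x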